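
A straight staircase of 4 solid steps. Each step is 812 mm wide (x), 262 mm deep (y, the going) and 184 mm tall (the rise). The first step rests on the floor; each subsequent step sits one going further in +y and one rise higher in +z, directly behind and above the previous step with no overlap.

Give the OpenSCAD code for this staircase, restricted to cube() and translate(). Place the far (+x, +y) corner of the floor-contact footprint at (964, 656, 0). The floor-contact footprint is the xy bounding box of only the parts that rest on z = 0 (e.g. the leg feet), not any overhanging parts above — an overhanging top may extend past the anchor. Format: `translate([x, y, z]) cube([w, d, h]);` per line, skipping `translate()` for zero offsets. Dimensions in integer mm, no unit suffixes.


translate([152, 394, 0]) cube([812, 262, 184]);
translate([152, 656, 184]) cube([812, 262, 184]);
translate([152, 918, 368]) cube([812, 262, 184]);
translate([152, 1180, 552]) cube([812, 262, 184]);


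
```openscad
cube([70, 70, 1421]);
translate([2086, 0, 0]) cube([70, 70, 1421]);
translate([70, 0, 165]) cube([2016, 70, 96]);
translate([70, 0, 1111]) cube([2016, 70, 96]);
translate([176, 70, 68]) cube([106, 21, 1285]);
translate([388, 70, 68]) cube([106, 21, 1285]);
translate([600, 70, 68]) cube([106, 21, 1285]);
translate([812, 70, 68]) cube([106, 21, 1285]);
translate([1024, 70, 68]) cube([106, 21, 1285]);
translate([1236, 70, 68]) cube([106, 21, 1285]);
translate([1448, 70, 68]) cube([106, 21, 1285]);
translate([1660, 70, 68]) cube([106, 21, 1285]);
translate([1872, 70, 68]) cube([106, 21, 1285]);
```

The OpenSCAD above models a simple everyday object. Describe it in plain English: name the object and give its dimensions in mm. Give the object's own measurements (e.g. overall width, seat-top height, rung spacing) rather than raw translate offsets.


A fence section. Two 70×70 mm posts, 1421 mm tall, stand on the floor with a clear span of 2016 mm between their inner faces. Two horizontal rails of 70×96 mm section span the gap between the posts with their undersides at z = 165 mm and z = 1111 mm, flush with the posts' −y face. 9 pickets, each 106 mm wide, 21 mm thick and 1285 mm tall, are fixed to the +y face of the rails with their bottoms at z = 68 mm, spaced across the span with a 106 mm gap after the −x post and between neighbouring pickets, with 108 mm left before the +x post.


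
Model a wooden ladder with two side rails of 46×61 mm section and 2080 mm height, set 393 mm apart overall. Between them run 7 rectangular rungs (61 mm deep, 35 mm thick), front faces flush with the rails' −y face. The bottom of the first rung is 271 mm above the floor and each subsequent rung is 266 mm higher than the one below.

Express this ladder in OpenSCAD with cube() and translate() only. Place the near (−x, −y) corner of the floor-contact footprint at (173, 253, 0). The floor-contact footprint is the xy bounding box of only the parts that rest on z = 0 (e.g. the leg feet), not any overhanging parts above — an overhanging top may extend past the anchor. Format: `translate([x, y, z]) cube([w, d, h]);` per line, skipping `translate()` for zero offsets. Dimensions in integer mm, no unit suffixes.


// rung span = 393 - 2*46 = 301
// rung[k] z = 271 + k*266
translate([173, 253, 0]) cube([46, 61, 2080]);
translate([520, 253, 0]) cube([46, 61, 2080]);
translate([219, 253, 271]) cube([301, 61, 35]);
translate([219, 253, 537]) cube([301, 61, 35]);
translate([219, 253, 803]) cube([301, 61, 35]);
translate([219, 253, 1069]) cube([301, 61, 35]);
translate([219, 253, 1335]) cube([301, 61, 35]);
translate([219, 253, 1601]) cube([301, 61, 35]);
translate([219, 253, 1867]) cube([301, 61, 35]);


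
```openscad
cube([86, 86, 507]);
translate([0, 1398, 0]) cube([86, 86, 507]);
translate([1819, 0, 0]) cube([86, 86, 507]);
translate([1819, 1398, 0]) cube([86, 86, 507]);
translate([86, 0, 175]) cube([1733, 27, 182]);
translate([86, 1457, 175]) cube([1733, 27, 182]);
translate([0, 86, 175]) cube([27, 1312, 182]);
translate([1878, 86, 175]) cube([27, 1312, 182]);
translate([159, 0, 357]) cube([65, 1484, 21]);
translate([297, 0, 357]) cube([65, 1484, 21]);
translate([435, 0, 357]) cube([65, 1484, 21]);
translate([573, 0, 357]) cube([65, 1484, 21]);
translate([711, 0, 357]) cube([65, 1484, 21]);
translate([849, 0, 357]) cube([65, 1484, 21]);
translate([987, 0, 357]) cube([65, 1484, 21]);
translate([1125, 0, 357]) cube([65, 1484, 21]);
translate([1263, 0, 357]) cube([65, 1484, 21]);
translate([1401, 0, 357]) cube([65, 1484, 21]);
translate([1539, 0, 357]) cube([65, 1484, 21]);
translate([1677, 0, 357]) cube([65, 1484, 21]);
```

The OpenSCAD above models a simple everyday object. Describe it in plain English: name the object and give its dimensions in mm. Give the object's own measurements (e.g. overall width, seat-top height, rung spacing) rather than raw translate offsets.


A bed frame 1905 mm long (x) by 1484 mm wide (y). Four 86×86 mm corner posts, 507 mm tall, at the corners of the footprint. Four rails of 27 mm thickness and 182 mm height run between adjacent posts with their undersides at z = 175 mm, their outer faces flush with the outside of the frame (the two x-running rails run between the posts' inner faces; the two y-running rails run between the posts' inner faces). 12 slats, each 65 mm wide (x) and 21 mm thick, lie across the top of the two x-running rails, running the full 1484 mm width of the frame in y; along x they sit between the end posts with a 73 mm gap after the −x posts and between neighbouring slats, leaving 77 mm before the +x posts.


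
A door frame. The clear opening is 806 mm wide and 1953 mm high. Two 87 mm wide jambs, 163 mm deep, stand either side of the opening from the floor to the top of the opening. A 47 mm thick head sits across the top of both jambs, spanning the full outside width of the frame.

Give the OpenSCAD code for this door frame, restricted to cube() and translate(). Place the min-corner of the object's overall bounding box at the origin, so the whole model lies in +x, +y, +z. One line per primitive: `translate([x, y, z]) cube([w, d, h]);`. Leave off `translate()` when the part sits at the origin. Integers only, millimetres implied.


cube([87, 163, 1953]);
translate([893, 0, 0]) cube([87, 163, 1953]);
translate([0, 0, 1953]) cube([980, 163, 47]);


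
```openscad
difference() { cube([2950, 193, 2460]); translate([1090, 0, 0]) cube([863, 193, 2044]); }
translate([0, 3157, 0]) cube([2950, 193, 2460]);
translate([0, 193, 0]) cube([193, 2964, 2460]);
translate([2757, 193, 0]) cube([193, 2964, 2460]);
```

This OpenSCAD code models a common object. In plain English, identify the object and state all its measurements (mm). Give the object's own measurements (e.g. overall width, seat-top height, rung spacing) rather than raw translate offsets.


A single room: four walls, each 2460 mm tall and 193 mm thick, enclosing an outside footprint 2950×3350 mm (x × y), no floor or roof. The front and back walls (−y and +y sides) run the full x-width; the side walls fit between their inner faces. A door opening 863 mm wide and 2044 mm tall is cut through the front wall from the floor up, its −x edge 1090 mm from the wall's −x end.


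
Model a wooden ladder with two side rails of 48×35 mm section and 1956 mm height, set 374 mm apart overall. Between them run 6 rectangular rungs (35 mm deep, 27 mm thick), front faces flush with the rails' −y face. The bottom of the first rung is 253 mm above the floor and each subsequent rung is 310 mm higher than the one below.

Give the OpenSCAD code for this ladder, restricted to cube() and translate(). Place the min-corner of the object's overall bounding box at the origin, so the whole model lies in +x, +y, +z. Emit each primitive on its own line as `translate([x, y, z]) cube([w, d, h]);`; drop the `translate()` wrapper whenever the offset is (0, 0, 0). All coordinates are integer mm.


// rung span = 374 - 2*48 = 278
// rung[k] z = 253 + k*310
cube([48, 35, 1956]);
translate([326, 0, 0]) cube([48, 35, 1956]);
translate([48, 0, 253]) cube([278, 35, 27]);
translate([48, 0, 563]) cube([278, 35, 27]);
translate([48, 0, 873]) cube([278, 35, 27]);
translate([48, 0, 1183]) cube([278, 35, 27]);
translate([48, 0, 1493]) cube([278, 35, 27]);
translate([48, 0, 1803]) cube([278, 35, 27]);


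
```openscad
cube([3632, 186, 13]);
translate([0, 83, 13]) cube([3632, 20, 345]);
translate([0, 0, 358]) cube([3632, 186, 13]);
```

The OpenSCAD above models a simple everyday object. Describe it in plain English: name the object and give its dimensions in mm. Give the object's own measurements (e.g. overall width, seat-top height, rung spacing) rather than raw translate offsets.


An I-beam lying along x, 3632 mm long. Overall section height 371 mm. Two flanges 186 mm wide (y) and 13 mm thick, one on the floor and one at the top; a web 20 mm thick runs between them, centred on the flange width.


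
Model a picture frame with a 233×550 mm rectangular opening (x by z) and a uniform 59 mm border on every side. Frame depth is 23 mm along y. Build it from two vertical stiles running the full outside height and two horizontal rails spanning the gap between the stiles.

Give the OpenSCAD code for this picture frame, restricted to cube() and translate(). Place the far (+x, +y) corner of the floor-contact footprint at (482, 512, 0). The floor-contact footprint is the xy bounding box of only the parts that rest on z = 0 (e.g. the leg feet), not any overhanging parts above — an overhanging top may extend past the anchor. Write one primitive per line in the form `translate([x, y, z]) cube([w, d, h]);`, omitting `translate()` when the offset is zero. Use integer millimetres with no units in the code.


translate([131, 489, 0]) cube([59, 23, 668]);
translate([423, 489, 0]) cube([59, 23, 668]);
translate([190, 489, 0]) cube([233, 23, 59]);
translate([190, 489, 609]) cube([233, 23, 59]);


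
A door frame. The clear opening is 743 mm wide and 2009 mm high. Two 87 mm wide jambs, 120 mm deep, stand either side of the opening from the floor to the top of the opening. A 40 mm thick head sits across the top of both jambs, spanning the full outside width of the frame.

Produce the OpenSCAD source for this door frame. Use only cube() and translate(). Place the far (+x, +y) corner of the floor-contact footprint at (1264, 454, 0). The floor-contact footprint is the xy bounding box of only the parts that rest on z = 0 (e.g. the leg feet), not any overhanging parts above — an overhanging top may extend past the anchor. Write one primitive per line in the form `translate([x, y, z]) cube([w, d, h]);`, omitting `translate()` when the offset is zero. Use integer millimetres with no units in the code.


translate([347, 334, 0]) cube([87, 120, 2009]);
translate([1177, 334, 0]) cube([87, 120, 2009]);
translate([347, 334, 2009]) cube([917, 120, 40]);


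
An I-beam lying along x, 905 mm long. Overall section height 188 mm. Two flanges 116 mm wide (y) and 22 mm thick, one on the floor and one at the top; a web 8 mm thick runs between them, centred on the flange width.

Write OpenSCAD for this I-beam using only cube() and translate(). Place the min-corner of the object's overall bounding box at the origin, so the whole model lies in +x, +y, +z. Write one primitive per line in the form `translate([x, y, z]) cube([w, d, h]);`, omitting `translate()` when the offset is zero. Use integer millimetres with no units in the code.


cube([905, 116, 22]);
translate([0, 54, 22]) cube([905, 8, 144]);
translate([0, 0, 166]) cube([905, 116, 22]);


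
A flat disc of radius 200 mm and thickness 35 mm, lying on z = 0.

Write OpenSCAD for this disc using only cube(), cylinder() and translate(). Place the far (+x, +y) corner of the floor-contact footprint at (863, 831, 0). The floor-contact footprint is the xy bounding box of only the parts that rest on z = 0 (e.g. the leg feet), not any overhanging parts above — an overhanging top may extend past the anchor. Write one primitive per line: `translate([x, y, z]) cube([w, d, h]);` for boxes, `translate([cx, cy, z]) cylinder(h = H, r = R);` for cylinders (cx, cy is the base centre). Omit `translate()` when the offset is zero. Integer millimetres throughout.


translate([663, 631, 0]) cylinder(h = 35, r = 200);


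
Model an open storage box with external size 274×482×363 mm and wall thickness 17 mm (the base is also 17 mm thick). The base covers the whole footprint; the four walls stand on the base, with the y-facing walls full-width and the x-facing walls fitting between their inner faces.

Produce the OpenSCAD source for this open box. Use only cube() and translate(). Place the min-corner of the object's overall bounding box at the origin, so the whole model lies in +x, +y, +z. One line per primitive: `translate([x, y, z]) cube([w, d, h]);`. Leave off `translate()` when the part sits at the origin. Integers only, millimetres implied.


cube([274, 482, 17]);
translate([0, 0, 17]) cube([274, 17, 346]);
translate([0, 465, 17]) cube([274, 17, 346]);
translate([0, 17, 17]) cube([17, 448, 346]);
translate([257, 17, 17]) cube([17, 448, 346]);


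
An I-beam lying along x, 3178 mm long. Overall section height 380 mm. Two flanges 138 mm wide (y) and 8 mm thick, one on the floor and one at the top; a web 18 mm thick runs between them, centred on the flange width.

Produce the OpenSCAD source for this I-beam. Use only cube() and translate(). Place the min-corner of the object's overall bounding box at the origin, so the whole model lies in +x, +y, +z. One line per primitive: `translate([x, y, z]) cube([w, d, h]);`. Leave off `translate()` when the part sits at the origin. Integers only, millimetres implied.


cube([3178, 138, 8]);
translate([0, 60, 8]) cube([3178, 18, 364]);
translate([0, 0, 372]) cube([3178, 138, 8]);


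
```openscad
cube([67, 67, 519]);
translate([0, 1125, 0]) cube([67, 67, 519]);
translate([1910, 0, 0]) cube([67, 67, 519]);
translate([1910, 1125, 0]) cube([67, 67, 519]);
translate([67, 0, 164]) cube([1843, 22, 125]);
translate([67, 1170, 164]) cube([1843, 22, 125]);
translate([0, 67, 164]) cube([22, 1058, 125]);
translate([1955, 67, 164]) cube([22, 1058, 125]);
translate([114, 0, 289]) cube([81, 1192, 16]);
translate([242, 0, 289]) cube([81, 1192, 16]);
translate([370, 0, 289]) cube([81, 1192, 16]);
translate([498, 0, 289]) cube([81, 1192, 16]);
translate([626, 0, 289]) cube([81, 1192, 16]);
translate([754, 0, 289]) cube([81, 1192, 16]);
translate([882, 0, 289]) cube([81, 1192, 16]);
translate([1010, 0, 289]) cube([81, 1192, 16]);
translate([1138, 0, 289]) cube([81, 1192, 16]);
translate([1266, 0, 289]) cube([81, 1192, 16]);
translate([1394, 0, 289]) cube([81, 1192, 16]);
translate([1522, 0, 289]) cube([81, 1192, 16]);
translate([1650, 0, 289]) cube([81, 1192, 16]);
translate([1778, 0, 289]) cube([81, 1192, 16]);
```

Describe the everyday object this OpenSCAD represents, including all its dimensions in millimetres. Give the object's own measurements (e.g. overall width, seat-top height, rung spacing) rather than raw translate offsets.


A bed frame 1977 mm long (x) by 1192 mm wide (y). Four 67×67 mm corner posts, 519 mm tall, at the corners of the footprint. Four rails of 22 mm thickness and 125 mm height run between adjacent posts with their undersides at z = 164 mm, their outer faces flush with the outside of the frame (the two x-running rails run between the posts' inner faces; the two y-running rails run between the posts' inner faces). 14 slats, each 81 mm wide (x) and 16 mm thick, lie across the top of the two x-running rails, running the full 1192 mm width of the frame in y; along x they sit between the end posts with a 47 mm gap after the −x posts and between neighbouring slats, leaving 51 mm before the +x posts.


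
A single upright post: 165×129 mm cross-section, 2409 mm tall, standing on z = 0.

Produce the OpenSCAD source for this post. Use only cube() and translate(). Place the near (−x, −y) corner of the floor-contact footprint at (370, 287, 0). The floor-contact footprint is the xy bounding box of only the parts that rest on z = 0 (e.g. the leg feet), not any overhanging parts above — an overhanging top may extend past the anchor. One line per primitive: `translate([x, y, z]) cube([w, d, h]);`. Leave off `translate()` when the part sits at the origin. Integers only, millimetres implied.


translate([370, 287, 0]) cube([165, 129, 2409]);


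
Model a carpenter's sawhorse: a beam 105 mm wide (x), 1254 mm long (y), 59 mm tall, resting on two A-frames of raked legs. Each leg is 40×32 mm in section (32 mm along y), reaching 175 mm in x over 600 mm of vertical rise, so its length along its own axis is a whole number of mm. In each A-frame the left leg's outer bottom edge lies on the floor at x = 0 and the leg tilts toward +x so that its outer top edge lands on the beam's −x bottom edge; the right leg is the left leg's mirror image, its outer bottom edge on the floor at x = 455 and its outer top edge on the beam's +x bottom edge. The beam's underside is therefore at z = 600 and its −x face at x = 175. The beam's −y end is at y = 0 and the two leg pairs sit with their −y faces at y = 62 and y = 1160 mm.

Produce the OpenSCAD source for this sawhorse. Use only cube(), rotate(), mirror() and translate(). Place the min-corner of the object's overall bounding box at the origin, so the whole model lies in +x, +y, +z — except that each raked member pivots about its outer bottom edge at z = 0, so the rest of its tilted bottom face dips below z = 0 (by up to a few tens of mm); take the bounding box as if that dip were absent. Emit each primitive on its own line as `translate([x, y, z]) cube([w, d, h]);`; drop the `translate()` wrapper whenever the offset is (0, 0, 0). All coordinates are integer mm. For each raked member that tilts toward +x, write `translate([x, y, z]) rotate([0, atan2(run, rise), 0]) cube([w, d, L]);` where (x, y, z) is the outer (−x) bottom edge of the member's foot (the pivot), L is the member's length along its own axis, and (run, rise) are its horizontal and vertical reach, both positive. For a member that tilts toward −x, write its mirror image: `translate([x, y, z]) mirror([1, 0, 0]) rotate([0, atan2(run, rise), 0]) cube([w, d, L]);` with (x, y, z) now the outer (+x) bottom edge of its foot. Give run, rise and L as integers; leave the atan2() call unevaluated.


translate([175, 0, 600]) cube([105, 1254, 59]);
translate([0, 62, 0]) rotate([0, atan2(175, 600), 0]) cube([40, 32, 625]);
translate([455, 62, 0]) mirror([1, 0, 0]) rotate([0, atan2(175, 600), 0]) cube([40, 32, 625]);
translate([0, 1160, 0]) rotate([0, atan2(175, 600), 0]) cube([40, 32, 625]);
translate([455, 1160, 0]) mirror([1, 0, 0]) rotate([0, atan2(175, 600), 0]) cube([40, 32, 625]);


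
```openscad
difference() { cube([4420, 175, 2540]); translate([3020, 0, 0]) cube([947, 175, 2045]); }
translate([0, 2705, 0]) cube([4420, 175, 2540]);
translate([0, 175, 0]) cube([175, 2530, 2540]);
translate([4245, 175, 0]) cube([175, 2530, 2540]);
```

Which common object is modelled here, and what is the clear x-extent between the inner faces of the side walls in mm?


A single room. The interior width is 4070 mm.

Four walls enclosing a rectangle with a door in the front wall — a room. Outside width 4420 minus two 175 mm walls gives 4070 mm.


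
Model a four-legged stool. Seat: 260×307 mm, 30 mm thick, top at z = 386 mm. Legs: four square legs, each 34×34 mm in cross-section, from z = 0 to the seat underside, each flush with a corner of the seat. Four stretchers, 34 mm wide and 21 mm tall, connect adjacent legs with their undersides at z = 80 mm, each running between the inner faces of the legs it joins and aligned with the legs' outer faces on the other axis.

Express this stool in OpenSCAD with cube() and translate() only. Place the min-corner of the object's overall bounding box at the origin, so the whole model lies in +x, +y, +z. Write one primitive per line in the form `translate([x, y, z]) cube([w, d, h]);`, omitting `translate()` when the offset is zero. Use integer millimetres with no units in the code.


translate([0, 0, 356]) cube([260, 307, 30]);
cube([34, 34, 356]);
translate([226, 0, 0]) cube([34, 34, 356]);
translate([0, 273, 0]) cube([34, 34, 356]);
translate([226, 273, 0]) cube([34, 34, 356]);
translate([34, 0, 80]) cube([192, 34, 21]);
translate([34, 273, 80]) cube([192, 34, 21]);
translate([0, 34, 80]) cube([34, 239, 21]);
translate([226, 34, 80]) cube([34, 239, 21]);


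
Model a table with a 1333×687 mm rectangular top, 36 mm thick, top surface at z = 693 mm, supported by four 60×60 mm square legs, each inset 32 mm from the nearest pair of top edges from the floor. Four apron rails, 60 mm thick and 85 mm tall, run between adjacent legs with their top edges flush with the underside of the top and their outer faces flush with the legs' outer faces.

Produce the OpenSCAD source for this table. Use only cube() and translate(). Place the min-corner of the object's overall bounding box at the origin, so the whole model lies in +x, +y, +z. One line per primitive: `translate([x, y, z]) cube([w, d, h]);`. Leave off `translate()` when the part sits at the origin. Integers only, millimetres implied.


translate([0, 0, 657]) cube([1333, 687, 36]);
translate([32, 32, 0]) cube([60, 60, 657]);
translate([1241, 32, 0]) cube([60, 60, 657]);
translate([32, 595, 0]) cube([60, 60, 657]);
translate([1241, 595, 0]) cube([60, 60, 657]);
translate([92, 32, 572]) cube([1149, 60, 85]);
translate([92, 595, 572]) cube([1149, 60, 85]);
translate([32, 92, 572]) cube([60, 503, 85]);
translate([1241, 92, 572]) cube([60, 503, 85]);


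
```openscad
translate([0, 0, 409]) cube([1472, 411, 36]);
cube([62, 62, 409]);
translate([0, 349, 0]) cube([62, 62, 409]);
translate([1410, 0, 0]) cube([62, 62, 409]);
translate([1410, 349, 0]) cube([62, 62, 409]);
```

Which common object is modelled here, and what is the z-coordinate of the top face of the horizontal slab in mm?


A bench. The seat-top height is 445 mm.

A long slab on four corner posts — a bench. The slab sits at z = 409 with thickness 36, so the top is 409 + 36 = 445 mm.


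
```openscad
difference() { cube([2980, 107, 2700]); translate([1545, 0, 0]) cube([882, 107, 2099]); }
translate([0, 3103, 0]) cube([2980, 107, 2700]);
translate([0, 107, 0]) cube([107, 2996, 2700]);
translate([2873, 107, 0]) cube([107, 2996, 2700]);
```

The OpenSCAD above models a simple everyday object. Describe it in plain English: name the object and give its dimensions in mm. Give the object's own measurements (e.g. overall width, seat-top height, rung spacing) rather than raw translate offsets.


A single room: four walls, each 2700 mm tall and 107 mm thick, enclosing an outside footprint 2980×3210 mm (x × y), no floor or roof. The front and back walls (−y and +y sides) run the full x-width; the side walls fit between their inner faces. A door opening 882 mm wide and 2099 mm tall is cut through the front wall from the floor up, its −x edge 1545 mm from the wall's −x end.


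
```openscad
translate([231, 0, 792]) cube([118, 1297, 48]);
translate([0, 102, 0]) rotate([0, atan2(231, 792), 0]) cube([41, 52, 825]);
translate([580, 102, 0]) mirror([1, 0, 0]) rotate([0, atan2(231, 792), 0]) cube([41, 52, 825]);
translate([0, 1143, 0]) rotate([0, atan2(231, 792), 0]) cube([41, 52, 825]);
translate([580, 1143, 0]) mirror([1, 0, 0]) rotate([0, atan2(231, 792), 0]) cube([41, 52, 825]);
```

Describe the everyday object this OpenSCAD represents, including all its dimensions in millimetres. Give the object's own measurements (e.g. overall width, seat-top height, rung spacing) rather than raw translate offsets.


A sawhorse. A 118×1297×48 mm beam (x, y, z) sits on two A-frame leg pairs. Each pair is two raked legs of 41×52 mm section (52 mm along y) splaying symmetrically in x. Each leg rises 792 mm vertically over 231 mm of horizontal reach and is 825 mm long along its own axis. Every leg's outer bottom edge rests on the floor and its outer top edge meets a bottom edge of the beam — the left legs (tilting toward +x) meet the beam's −x bottom edge, the right legs (their mirror images, tilting toward −x) meet its +x bottom edge — so the leg tops tuck under the beam, the beam's underside is 792 mm above the floor, and the feet are 580 mm apart outside-to-outside with the beam centred between them. The two leg pairs are set in 102 mm from either end of the beam.


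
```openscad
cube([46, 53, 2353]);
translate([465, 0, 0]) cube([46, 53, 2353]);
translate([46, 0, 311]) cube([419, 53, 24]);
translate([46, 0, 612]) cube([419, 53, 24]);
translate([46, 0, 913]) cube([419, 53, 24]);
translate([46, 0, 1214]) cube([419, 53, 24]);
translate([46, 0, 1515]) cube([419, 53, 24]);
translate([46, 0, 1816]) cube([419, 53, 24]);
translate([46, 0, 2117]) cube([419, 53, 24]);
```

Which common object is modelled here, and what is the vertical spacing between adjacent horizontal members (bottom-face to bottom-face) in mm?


A ladder. The rung spacing is 301 mm.

Two tall 46×53 posts with 7 short bars between them — a ladder. Adjacent rungs sit at z = 311 and z = 612, so the spacing is 612 − 311 = 301 mm.


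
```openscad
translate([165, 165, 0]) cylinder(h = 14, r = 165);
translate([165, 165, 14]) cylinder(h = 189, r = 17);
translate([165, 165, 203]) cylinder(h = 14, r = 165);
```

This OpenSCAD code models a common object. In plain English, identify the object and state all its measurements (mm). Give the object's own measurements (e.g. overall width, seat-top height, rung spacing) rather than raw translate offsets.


A spool: two coaxial disc flanges of radius 165 mm and thickness 14 mm, joined by a core cylinder of radius 17 mm and height 189 mm. The lower flange rests on z = 0 and the three cylinders share a vertical axis.


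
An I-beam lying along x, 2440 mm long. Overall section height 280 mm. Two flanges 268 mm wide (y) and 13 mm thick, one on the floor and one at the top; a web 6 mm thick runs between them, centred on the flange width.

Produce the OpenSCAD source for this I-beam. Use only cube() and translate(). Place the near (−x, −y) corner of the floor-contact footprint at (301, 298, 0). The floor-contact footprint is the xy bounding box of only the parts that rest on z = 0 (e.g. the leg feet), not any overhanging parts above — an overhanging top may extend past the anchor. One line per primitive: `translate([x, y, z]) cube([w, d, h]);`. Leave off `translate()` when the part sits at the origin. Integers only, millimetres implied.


translate([301, 298, 0]) cube([2440, 268, 13]);
translate([301, 429, 13]) cube([2440, 6, 254]);
translate([301, 298, 267]) cube([2440, 268, 13]);


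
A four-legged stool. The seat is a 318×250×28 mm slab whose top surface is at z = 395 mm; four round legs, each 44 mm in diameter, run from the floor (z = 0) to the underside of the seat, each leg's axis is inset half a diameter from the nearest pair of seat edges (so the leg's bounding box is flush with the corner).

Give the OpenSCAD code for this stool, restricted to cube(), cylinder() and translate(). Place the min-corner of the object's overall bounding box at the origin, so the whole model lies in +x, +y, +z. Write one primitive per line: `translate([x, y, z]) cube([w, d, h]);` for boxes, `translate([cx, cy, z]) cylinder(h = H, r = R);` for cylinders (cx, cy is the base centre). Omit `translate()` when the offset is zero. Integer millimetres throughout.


translate([0, 0, 367]) cube([318, 250, 28]);
translate([22, 22, 0]) cylinder(h = 367, r = 22);
translate([296, 22, 0]) cylinder(h = 367, r = 22);
translate([22, 228, 0]) cylinder(h = 367, r = 22);
translate([296, 228, 0]) cylinder(h = 367, r = 22);


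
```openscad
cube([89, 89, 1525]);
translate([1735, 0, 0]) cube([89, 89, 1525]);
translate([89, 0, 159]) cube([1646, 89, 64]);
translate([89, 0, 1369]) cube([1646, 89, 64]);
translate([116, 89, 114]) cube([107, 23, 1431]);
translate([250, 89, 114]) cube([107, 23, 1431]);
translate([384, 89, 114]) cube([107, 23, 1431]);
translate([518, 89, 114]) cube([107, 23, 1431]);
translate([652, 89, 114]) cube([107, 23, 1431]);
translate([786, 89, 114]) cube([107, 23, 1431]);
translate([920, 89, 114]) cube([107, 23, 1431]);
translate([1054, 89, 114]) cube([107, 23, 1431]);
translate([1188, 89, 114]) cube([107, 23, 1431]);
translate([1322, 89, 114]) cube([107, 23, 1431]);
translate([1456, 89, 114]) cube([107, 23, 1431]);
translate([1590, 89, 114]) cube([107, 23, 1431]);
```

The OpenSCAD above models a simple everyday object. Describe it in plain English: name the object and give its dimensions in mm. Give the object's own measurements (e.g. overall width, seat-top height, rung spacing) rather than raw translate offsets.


A fence section. Two 89×89 mm posts, 1525 mm tall, stand on the floor with a clear span of 1646 mm between their inner faces. Two horizontal rails of 89×64 mm section span the gap between the posts with their undersides at z = 159 mm and z = 1369 mm, flush with the posts' −y face. 12 pickets, each 107 mm wide, 23 mm thick and 1431 mm tall, are fixed to the +y face of the rails with their bottoms at z = 114 mm, spaced across the span with a 27 mm gap after the −x post and between neighbouring pickets, with 38 mm left before the +x post.


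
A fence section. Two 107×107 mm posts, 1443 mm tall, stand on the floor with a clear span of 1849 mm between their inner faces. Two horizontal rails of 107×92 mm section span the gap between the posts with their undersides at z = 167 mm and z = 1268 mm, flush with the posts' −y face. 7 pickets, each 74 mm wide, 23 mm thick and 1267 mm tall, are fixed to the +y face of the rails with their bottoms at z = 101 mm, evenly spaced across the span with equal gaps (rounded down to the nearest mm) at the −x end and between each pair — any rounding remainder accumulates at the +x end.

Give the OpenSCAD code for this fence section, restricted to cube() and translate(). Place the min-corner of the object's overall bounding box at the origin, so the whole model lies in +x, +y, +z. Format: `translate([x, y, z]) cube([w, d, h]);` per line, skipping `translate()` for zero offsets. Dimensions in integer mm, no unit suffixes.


cube([107, 107, 1443]);
translate([1956, 0, 0]) cube([107, 107, 1443]);
translate([107, 0, 167]) cube([1849, 107, 92]);
translate([107, 0, 1268]) cube([1849, 107, 92]);
translate([273, 107, 101]) cube([74, 23, 1267]);
translate([513, 107, 101]) cube([74, 23, 1267]);
translate([753, 107, 101]) cube([74, 23, 1267]);
translate([993, 107, 101]) cube([74, 23, 1267]);
translate([1233, 107, 101]) cube([74, 23, 1267]);
translate([1473, 107, 101]) cube([74, 23, 1267]);
translate([1713, 107, 101]) cube([74, 23, 1267]);


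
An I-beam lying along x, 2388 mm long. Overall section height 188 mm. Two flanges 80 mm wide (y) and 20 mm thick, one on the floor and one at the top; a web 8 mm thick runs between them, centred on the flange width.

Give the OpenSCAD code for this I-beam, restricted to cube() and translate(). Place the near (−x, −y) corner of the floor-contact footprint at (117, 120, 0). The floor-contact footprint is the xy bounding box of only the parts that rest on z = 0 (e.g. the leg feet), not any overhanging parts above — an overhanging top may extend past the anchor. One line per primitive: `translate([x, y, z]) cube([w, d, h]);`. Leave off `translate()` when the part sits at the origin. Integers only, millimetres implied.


translate([117, 120, 0]) cube([2388, 80, 20]);
translate([117, 156, 20]) cube([2388, 8, 148]);
translate([117, 120, 168]) cube([2388, 80, 20]);


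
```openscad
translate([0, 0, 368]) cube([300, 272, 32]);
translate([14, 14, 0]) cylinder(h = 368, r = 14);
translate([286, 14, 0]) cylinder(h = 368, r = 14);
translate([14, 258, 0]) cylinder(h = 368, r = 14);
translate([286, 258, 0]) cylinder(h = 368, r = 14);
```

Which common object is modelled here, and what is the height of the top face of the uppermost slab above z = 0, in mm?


A stool. The seat height is 400 mm.

A 300×272×32 slab at z = 368 on four corner cylinders — a stool. The seat top is 368 + 32 = 400 mm.


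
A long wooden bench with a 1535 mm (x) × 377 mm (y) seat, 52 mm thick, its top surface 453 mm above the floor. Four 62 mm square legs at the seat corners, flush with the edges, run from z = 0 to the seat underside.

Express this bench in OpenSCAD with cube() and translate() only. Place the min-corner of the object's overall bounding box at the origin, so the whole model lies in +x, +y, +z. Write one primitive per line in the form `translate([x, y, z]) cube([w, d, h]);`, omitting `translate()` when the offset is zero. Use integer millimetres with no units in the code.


translate([0, 0, 401]) cube([1535, 377, 52]);
cube([62, 62, 401]);
translate([0, 315, 0]) cube([62, 62, 401]);
translate([1473, 0, 0]) cube([62, 62, 401]);
translate([1473, 315, 0]) cube([62, 62, 401]);


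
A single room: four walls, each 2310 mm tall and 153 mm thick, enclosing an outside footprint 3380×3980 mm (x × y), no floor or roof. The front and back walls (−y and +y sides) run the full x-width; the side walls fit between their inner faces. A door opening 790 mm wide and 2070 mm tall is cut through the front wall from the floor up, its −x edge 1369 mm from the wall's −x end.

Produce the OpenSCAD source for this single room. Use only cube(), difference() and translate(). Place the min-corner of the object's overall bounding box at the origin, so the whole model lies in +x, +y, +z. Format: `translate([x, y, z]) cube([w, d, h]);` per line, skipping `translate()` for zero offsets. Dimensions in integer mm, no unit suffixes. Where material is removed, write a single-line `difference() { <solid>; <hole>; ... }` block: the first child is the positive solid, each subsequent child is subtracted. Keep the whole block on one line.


difference() { cube([3380, 153, 2310]); translate([1369, 0, 0]) cube([790, 153, 2070]); }
translate([0, 3827, 0]) cube([3380, 153, 2310]);
translate([0, 153, 0]) cube([153, 3674, 2310]);
translate([3227, 153, 0]) cube([153, 3674, 2310]);


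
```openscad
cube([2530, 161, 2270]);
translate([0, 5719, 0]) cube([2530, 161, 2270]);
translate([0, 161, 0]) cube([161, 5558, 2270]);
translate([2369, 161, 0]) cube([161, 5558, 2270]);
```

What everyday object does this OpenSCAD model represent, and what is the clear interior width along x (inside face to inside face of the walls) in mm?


A house (or room) frame. The interior width is 2208 mm.

Four 2270 mm walls enclosing a rectangle with no floor or roof — a room or house frame. Outside width is 2530 mm and wall thickness is 161 mm, so the interior width is 2530 − 2 × 161 = 2208 mm.


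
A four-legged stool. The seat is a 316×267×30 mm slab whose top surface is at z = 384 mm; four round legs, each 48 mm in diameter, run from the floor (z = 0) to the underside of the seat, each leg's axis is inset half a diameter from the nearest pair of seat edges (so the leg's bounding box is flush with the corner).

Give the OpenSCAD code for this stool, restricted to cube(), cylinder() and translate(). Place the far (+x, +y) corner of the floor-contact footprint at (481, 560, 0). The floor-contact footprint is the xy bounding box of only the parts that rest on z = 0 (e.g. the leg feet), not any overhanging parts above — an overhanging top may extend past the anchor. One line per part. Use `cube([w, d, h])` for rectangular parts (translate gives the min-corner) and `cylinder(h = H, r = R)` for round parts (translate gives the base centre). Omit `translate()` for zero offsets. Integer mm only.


// leg_h = 384 - 30 = 354
translate([165, 293, 354]) cube([316, 267, 30]);
translate([189, 317, 0]) cylinder(h = 354, r = 24);
translate([457, 317, 0]) cylinder(h = 354, r = 24);
translate([189, 536, 0]) cylinder(h = 354, r = 24);
translate([457, 536, 0]) cylinder(h = 354, r = 24);


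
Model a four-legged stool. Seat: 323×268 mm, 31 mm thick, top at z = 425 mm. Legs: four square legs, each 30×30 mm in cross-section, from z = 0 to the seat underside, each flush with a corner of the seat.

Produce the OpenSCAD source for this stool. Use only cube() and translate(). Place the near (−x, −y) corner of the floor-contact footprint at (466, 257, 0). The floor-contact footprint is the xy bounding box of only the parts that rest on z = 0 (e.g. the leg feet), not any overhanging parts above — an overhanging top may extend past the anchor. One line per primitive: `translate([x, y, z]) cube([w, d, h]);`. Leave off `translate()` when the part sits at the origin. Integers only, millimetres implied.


translate([466, 257, 394]) cube([323, 268, 31]);
translate([466, 257, 0]) cube([30, 30, 394]);
translate([759, 257, 0]) cube([30, 30, 394]);
translate([466, 495, 0]) cube([30, 30, 394]);
translate([759, 495, 0]) cube([30, 30, 394]);


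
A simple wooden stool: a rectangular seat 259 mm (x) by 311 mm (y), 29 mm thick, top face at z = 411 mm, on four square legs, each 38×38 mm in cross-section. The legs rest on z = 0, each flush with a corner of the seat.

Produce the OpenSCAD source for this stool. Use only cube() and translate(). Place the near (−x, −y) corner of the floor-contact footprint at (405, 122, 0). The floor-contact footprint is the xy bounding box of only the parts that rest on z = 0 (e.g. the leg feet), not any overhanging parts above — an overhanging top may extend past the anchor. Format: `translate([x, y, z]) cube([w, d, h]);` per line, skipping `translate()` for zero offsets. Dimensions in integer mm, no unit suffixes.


// leg_h = 411 - 29 = 382
translate([405, 122, 382]) cube([259, 311, 29]);
translate([405, 122, 0]) cube([38, 38, 382]);
translate([626, 122, 0]) cube([38, 38, 382]);
translate([405, 395, 0]) cube([38, 38, 382]);
translate([626, 395, 0]) cube([38, 38, 382]);


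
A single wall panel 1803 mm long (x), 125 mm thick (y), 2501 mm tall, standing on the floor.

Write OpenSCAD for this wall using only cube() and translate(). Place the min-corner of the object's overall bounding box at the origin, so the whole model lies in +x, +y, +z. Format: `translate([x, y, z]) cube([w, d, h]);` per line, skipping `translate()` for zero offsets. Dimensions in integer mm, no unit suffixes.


cube([1803, 125, 2501]);


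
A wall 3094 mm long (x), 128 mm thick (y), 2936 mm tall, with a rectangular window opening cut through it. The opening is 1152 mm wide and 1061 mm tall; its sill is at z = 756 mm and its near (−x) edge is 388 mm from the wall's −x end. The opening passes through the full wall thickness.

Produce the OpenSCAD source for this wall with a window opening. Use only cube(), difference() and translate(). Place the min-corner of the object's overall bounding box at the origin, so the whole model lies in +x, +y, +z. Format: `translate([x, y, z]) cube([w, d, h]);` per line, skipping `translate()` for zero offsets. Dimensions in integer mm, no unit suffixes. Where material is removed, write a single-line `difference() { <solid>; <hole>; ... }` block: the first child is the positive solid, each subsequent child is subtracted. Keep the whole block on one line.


difference() { cube([3094, 128, 2936]); translate([388, 0, 756]) cube([1152, 128, 1061]); }


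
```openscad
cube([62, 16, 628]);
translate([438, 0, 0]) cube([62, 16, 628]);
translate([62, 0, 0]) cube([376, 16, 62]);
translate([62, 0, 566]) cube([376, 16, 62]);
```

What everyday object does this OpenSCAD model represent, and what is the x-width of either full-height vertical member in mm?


A picture frame. The border width is 62 mm.

Four thin pieces enclosing a rectangular opening — a picture frame. The two full-height stiles are 628 mm tall; the top rail sits at z = 566 and is 62 mm tall, so the border above the opening is 628 − 566 = 62 mm, matching the stile x-width.


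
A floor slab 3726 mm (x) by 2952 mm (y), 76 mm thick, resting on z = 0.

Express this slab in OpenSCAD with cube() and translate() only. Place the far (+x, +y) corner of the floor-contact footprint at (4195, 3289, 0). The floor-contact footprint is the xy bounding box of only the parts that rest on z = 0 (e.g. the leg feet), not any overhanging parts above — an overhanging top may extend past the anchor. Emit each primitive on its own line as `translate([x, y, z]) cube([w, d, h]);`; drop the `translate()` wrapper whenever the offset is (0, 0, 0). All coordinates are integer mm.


translate([469, 337, 0]) cube([3726, 2952, 76]);
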